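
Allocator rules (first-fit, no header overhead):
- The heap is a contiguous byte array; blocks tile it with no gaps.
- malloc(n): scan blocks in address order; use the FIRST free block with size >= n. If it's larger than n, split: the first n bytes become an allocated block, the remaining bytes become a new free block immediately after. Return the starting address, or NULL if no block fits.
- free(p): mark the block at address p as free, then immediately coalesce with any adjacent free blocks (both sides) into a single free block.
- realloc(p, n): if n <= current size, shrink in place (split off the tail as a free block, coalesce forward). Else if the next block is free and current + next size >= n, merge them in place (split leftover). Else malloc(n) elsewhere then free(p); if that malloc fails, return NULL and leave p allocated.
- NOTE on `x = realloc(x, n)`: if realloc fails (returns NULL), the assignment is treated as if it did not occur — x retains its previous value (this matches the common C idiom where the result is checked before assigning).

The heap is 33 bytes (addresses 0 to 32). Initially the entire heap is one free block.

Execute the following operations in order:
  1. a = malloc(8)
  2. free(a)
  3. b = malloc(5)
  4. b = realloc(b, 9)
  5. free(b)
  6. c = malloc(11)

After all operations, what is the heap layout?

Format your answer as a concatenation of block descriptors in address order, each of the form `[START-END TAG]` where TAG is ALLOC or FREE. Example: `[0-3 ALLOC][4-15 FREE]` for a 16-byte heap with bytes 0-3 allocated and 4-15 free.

Op 1: a = malloc(8) -> a = 0; heap: [0-7 ALLOC][8-32 FREE]
Op 2: free(a) -> (freed a); heap: [0-32 FREE]
Op 3: b = malloc(5) -> b = 0; heap: [0-4 ALLOC][5-32 FREE]
Op 4: b = realloc(b, 9) -> b = 0; heap: [0-8 ALLOC][9-32 FREE]
Op 5: free(b) -> (freed b); heap: [0-32 FREE]
Op 6: c = malloc(11) -> c = 0; heap: [0-10 ALLOC][11-32 FREE]

Answer: [0-10 ALLOC][11-32 FREE]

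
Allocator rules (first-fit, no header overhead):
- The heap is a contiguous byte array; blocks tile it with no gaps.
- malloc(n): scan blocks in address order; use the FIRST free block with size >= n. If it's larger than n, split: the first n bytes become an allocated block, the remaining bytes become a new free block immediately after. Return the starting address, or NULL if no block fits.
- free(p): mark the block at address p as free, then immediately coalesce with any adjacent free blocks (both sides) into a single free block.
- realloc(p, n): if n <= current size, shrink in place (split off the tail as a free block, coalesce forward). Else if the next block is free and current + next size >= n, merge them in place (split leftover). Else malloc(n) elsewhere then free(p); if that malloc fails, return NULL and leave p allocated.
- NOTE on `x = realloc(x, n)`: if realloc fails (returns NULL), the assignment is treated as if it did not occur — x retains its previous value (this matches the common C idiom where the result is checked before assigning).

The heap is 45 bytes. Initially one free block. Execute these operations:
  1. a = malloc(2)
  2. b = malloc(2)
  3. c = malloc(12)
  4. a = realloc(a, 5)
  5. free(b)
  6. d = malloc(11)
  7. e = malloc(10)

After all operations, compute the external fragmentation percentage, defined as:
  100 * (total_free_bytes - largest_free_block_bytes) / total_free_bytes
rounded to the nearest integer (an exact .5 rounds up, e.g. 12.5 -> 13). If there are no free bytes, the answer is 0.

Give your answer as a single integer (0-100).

Op 1: a = malloc(2) -> a = 0; heap: [0-1 ALLOC][2-44 FREE]
Op 2: b = malloc(2) -> b = 2; heap: [0-1 ALLOC][2-3 ALLOC][4-44 FREE]
Op 3: c = malloc(12) -> c = 4; heap: [0-1 ALLOC][2-3 ALLOC][4-15 ALLOC][16-44 FREE]
Op 4: a = realloc(a, 5) -> a = 16; heap: [0-1 FREE][2-3 ALLOC][4-15 ALLOC][16-20 ALLOC][21-44 FREE]
Op 5: free(b) -> (freed b); heap: [0-3 FREE][4-15 ALLOC][16-20 ALLOC][21-44 FREE]
Op 6: d = malloc(11) -> d = 21; heap: [0-3 FREE][4-15 ALLOC][16-20 ALLOC][21-31 ALLOC][32-44 FREE]
Op 7: e = malloc(10) -> e = 32; heap: [0-3 FREE][4-15 ALLOC][16-20 ALLOC][21-31 ALLOC][32-41 ALLOC][42-44 FREE]
Free blocks: [4 3] total_free=7 largest=4 -> 100*(7-4)/7 = 300/7 ≈ 42.857 -> rounds to 43

Answer: 43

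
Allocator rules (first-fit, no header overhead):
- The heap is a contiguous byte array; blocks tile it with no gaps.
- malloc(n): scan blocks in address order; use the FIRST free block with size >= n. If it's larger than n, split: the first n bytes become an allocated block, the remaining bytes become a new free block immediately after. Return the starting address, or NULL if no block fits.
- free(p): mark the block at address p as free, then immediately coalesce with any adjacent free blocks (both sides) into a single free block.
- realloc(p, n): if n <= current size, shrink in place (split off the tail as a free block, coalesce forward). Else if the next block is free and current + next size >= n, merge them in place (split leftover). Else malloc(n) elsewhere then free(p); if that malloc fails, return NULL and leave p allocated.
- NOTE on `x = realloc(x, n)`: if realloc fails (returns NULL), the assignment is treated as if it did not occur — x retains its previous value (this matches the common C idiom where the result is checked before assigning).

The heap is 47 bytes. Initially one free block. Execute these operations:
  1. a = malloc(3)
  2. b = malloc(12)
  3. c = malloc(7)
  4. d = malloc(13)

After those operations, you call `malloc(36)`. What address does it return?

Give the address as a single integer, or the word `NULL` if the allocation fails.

Op 1: a = malloc(3) -> a = 0; heap: [0-2 ALLOC][3-46 FREE]
Op 2: b = malloc(12) -> b = 3; heap: [0-2 ALLOC][3-14 ALLOC][15-46 FREE]
Op 3: c = malloc(7) -> c = 15; heap: [0-2 ALLOC][3-14 ALLOC][15-21 ALLOC][22-46 FREE]
Op 4: d = malloc(13) -> d = 22; heap: [0-2 ALLOC][3-14 ALLOC][15-21 ALLOC][22-34 ALLOC][35-46 FREE]
malloc(36): first-fit scan over [0-2 ALLOC][3-14 ALLOC][15-21 ALLOC][22-34 ALLOC][35-46 FREE] -> NULL

Answer: NULL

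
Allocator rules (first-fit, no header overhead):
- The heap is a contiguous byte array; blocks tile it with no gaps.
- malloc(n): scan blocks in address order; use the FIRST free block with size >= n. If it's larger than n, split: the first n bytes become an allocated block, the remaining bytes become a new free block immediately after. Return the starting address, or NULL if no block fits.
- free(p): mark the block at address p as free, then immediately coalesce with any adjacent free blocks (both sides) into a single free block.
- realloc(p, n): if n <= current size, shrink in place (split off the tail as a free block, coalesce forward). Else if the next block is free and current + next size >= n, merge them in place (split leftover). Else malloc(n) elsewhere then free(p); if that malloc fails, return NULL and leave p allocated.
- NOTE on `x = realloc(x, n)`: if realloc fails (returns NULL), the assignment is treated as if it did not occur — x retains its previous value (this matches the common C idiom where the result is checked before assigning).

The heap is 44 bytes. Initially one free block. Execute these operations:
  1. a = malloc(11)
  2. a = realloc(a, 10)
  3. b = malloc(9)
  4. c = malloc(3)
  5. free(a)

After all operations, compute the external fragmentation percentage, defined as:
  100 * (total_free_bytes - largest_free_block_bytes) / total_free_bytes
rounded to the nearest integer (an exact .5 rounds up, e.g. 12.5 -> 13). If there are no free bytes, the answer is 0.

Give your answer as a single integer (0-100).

Answer: 31

Derivation:
Op 1: a = malloc(11) -> a = 0; heap: [0-10 ALLOC][11-43 FREE]
Op 2: a = realloc(a, 10) -> a = 0; heap: [0-9 ALLOC][10-43 FREE]
Op 3: b = malloc(9) -> b = 10; heap: [0-9 ALLOC][10-18 ALLOC][19-43 FREE]
Op 4: c = malloc(3) -> c = 19; heap: [0-9 ALLOC][10-18 ALLOC][19-21 ALLOC][22-43 FREE]
Op 5: free(a) -> (freed a); heap: [0-9 FREE][10-18 ALLOC][19-21 ALLOC][22-43 FREE]
Free blocks: [10 22] total_free=32 largest=22 -> 100*(32-22)/32 = 1000/32 = 31.25 -> rounds to 31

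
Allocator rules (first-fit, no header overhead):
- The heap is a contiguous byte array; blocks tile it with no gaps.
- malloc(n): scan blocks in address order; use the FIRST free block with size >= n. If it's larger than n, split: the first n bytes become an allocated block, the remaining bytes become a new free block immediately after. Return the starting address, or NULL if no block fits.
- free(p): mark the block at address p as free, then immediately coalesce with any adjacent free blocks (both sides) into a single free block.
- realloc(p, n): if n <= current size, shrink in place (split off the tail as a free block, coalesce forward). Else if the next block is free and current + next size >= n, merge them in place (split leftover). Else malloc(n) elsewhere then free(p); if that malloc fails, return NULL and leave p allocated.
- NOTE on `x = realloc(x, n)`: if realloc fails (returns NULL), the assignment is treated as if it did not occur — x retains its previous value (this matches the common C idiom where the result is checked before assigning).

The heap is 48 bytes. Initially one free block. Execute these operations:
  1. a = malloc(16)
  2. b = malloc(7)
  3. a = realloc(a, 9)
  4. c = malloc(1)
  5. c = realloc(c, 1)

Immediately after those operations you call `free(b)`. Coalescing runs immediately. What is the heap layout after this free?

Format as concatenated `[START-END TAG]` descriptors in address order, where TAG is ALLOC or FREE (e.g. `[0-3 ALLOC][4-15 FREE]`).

Op 1: a = malloc(16) -> a = 0; heap: [0-15 ALLOC][16-47 FREE]
Op 2: b = malloc(7) -> b = 16; heap: [0-15 ALLOC][16-22 ALLOC][23-47 FREE]
Op 3: a = realloc(a, 9) -> a = 0; heap: [0-8 ALLOC][9-15 FREE][16-22 ALLOC][23-47 FREE]
Op 4: c = malloc(1) -> c = 9; heap: [0-8 ALLOC][9-9 ALLOC][10-15 FREE][16-22 ALLOC][23-47 FREE]
Op 5: c = realloc(c, 1) -> c = 9; heap: [0-8 ALLOC][9-9 ALLOC][10-15 FREE][16-22 ALLOC][23-47 FREE]
free(b): b = 16 -> block [16-22 ALLOC]; mark free, coalesce with adjacent free neighbors -> [0-8 ALLOC][9-9 ALLOC][10-47 FREE]

Answer: [0-8 ALLOC][9-9 ALLOC][10-47 FREE]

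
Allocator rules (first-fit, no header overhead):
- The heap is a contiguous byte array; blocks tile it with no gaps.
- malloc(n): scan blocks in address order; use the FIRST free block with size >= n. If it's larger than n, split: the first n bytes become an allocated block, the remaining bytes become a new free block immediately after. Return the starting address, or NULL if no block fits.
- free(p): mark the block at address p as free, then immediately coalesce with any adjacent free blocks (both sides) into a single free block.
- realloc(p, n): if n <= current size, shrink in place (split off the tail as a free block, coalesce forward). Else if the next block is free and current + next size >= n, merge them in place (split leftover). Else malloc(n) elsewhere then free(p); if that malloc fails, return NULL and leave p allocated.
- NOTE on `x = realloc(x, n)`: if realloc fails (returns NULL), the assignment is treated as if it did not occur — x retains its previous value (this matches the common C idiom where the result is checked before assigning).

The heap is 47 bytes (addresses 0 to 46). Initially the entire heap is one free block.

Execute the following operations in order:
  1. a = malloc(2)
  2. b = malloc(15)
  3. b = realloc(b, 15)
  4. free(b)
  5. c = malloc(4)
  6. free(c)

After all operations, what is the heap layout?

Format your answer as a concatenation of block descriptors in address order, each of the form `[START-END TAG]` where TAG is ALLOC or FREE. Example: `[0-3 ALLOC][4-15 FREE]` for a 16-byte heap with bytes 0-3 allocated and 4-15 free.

Answer: [0-1 ALLOC][2-46 FREE]

Derivation:
Op 1: a = malloc(2) -> a = 0; heap: [0-1 ALLOC][2-46 FREE]
Op 2: b = malloc(15) -> b = 2; heap: [0-1 ALLOC][2-16 ALLOC][17-46 FREE]
Op 3: b = realloc(b, 15) -> b = 2; heap: [0-1 ALLOC][2-16 ALLOC][17-46 FREE]
Op 4: free(b) -> (freed b); heap: [0-1 ALLOC][2-46 FREE]
Op 5: c = malloc(4) -> c = 2; heap: [0-1 ALLOC][2-5 ALLOC][6-46 FREE]
Op 6: free(c) -> (freed c); heap: [0-1 ALLOC][2-46 FREE]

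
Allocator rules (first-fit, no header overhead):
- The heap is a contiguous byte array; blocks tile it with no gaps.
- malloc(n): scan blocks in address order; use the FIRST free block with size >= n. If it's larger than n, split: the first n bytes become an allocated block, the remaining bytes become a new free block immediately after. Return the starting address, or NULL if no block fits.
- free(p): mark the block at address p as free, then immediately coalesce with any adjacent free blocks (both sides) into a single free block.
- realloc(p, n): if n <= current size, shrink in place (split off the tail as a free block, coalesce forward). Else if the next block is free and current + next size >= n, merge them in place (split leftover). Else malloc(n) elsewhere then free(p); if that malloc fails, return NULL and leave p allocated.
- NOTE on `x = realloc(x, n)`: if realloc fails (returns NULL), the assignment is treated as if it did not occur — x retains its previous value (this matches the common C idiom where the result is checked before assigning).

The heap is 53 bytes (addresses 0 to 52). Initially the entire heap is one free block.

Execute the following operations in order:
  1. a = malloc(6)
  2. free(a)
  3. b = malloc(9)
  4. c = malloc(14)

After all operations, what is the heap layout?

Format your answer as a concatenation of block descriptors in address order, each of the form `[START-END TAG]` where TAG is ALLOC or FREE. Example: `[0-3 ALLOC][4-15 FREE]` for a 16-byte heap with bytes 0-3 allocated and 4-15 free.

Answer: [0-8 ALLOC][9-22 ALLOC][23-52 FREE]

Derivation:
Op 1: a = malloc(6) -> a = 0; heap: [0-5 ALLOC][6-52 FREE]
Op 2: free(a) -> (freed a); heap: [0-52 FREE]
Op 3: b = malloc(9) -> b = 0; heap: [0-8 ALLOC][9-52 FREE]
Op 4: c = malloc(14) -> c = 9; heap: [0-8 ALLOC][9-22 ALLOC][23-52 FREE]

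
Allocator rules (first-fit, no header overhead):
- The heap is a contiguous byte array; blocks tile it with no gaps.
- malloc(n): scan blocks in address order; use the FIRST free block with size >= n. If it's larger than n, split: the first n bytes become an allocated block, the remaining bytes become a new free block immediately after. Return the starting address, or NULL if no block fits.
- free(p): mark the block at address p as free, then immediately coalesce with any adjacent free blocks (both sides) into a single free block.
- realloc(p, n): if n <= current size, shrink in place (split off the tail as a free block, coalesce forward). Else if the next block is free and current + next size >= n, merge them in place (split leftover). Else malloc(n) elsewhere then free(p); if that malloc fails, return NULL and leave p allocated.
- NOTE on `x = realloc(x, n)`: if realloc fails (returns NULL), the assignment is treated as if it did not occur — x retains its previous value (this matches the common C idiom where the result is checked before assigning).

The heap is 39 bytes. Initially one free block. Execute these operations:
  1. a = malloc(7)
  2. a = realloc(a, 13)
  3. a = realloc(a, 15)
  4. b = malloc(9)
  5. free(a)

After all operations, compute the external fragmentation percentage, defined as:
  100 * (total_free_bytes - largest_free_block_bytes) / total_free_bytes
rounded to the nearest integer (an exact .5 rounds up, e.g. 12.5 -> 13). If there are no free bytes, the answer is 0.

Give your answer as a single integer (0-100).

Answer: 50

Derivation:
Op 1: a = malloc(7) -> a = 0; heap: [0-6 ALLOC][7-38 FREE]
Op 2: a = realloc(a, 13) -> a = 0; heap: [0-12 ALLOC][13-38 FREE]
Op 3: a = realloc(a, 15) -> a = 0; heap: [0-14 ALLOC][15-38 FREE]
Op 4: b = malloc(9) -> b = 15; heap: [0-14 ALLOC][15-23 ALLOC][24-38 FREE]
Op 5: free(a) -> (freed a); heap: [0-14 FREE][15-23 ALLOC][24-38 FREE]
Free blocks: [15 15] total_free=30 largest=15 -> 100*(30-15)/30 = 1500/30 = 50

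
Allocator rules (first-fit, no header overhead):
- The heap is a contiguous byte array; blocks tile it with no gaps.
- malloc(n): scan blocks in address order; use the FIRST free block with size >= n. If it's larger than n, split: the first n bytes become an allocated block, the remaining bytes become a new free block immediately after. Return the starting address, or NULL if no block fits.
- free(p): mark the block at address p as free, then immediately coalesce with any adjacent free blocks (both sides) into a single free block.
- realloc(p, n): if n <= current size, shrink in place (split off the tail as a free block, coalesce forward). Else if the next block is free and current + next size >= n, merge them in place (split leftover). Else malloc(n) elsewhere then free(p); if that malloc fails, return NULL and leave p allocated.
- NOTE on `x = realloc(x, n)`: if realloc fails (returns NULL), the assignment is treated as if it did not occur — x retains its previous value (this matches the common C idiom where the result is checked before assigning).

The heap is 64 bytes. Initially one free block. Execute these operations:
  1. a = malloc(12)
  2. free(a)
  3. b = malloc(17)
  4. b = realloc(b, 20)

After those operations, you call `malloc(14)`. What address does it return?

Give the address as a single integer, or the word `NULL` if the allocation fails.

Answer: 20

Derivation:
Op 1: a = malloc(12) -> a = 0; heap: [0-11 ALLOC][12-63 FREE]
Op 2: free(a) -> (freed a); heap: [0-63 FREE]
Op 3: b = malloc(17) -> b = 0; heap: [0-16 ALLOC][17-63 FREE]
Op 4: b = realloc(b, 20) -> b = 0; heap: [0-19 ALLOC][20-63 FREE]
malloc(14): first-fit scan over [0-19 ALLOC][20-63 FREE] -> 20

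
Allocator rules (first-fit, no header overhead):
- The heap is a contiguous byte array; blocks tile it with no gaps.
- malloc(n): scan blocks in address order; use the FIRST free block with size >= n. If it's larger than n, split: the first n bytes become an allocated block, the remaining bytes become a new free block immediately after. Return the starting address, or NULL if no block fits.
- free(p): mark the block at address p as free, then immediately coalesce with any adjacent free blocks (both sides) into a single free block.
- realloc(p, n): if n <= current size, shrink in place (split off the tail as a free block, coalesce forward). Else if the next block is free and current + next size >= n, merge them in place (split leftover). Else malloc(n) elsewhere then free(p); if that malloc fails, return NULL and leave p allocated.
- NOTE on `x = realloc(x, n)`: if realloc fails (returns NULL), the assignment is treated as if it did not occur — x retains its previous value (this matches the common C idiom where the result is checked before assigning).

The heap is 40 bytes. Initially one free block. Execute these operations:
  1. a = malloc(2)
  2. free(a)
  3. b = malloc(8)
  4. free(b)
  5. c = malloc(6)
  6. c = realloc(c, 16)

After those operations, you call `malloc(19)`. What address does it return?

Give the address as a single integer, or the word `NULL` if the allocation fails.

Op 1: a = malloc(2) -> a = 0; heap: [0-1 ALLOC][2-39 FREE]
Op 2: free(a) -> (freed a); heap: [0-39 FREE]
Op 3: b = malloc(8) -> b = 0; heap: [0-7 ALLOC][8-39 FREE]
Op 4: free(b) -> (freed b); heap: [0-39 FREE]
Op 5: c = malloc(6) -> c = 0; heap: [0-5 ALLOC][6-39 FREE]
Op 6: c = realloc(c, 16) -> c = 0; heap: [0-15 ALLOC][16-39 FREE]
malloc(19): first-fit scan over [0-15 ALLOC][16-39 FREE] -> 16

Answer: 16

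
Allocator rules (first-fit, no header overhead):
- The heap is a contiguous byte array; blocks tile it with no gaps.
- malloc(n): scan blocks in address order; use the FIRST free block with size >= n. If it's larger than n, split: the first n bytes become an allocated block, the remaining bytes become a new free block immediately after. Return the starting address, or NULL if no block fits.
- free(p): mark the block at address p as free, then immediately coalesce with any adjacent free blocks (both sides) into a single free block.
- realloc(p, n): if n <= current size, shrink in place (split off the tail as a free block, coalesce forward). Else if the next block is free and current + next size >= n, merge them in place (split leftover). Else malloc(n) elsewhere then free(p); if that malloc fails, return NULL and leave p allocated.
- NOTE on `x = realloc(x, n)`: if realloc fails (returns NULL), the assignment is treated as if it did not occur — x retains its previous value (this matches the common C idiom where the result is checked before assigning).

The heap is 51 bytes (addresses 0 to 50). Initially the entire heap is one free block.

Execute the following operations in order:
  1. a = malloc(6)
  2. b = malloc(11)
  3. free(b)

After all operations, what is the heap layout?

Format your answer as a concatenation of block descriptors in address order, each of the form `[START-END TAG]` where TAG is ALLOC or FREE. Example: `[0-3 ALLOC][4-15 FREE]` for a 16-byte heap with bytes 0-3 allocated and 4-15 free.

Op 1: a = malloc(6) -> a = 0; heap: [0-5 ALLOC][6-50 FREE]
Op 2: b = malloc(11) -> b = 6; heap: [0-5 ALLOC][6-16 ALLOC][17-50 FREE]
Op 3: free(b) -> (freed b); heap: [0-5 ALLOC][6-50 FREE]

Answer: [0-5 ALLOC][6-50 FREE]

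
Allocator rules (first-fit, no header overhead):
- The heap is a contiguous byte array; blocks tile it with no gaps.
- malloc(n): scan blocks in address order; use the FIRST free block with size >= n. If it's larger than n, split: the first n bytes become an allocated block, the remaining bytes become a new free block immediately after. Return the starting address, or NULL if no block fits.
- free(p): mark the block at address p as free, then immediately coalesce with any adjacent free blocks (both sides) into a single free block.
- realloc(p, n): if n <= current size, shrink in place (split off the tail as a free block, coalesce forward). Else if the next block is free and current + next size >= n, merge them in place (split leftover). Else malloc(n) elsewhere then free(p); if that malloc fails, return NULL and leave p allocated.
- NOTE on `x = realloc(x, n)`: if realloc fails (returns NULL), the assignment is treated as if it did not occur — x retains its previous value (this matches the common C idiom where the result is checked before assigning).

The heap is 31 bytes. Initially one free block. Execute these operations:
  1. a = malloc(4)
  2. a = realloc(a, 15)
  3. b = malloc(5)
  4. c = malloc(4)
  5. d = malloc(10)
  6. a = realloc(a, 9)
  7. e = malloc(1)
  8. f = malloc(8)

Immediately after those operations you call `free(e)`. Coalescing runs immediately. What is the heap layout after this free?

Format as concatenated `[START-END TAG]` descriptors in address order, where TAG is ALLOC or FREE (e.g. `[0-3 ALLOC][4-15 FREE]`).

Op 1: a = malloc(4) -> a = 0; heap: [0-3 ALLOC][4-30 FREE]
Op 2: a = realloc(a, 15) -> a = 0; heap: [0-14 ALLOC][15-30 FREE]
Op 3: b = malloc(5) -> b = 15; heap: [0-14 ALLOC][15-19 ALLOC][20-30 FREE]
Op 4: c = malloc(4) -> c = 20; heap: [0-14 ALLOC][15-19 ALLOC][20-23 ALLOC][24-30 FREE]
Op 5: d = malloc(10) -> d = NULL; heap: [0-14 ALLOC][15-19 ALLOC][20-23 ALLOC][24-30 FREE]
Op 6: a = realloc(a, 9) -> a = 0; heap: [0-8 ALLOC][9-14 FREE][15-19 ALLOC][20-23 ALLOC][24-30 FREE]
Op 7: e = malloc(1) -> e = 9; heap: [0-8 ALLOC][9-9 ALLOC][10-14 FREE][15-19 ALLOC][20-23 ALLOC][24-30 FREE]
Op 8: f = malloc(8) -> f = NULL; heap: [0-8 ALLOC][9-9 ALLOC][10-14 FREE][15-19 ALLOC][20-23 ALLOC][24-30 FREE]
free(e): e = 9 -> block [9-9 ALLOC]; mark free, coalesce with adjacent free neighbors -> [0-8 ALLOC][9-14 FREE][15-19 ALLOC][20-23 ALLOC][24-30 FREE]

Answer: [0-8 ALLOC][9-14 FREE][15-19 ALLOC][20-23 ALLOC][24-30 FREE]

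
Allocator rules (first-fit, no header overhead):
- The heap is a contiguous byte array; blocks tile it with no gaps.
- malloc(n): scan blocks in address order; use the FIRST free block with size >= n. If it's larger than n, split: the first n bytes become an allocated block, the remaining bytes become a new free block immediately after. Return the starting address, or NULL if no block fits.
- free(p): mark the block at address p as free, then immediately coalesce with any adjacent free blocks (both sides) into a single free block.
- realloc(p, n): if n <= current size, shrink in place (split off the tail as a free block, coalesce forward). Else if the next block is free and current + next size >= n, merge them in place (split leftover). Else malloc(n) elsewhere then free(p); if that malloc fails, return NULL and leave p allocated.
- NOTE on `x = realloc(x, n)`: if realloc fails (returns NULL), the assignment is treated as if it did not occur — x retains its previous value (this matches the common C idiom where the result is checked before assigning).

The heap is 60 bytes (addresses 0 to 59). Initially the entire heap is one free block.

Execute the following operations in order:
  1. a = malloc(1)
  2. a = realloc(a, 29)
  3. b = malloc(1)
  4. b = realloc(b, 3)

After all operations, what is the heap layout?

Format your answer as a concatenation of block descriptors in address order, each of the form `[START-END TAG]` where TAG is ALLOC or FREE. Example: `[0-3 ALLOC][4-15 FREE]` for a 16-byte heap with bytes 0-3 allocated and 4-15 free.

Op 1: a = malloc(1) -> a = 0; heap: [0-0 ALLOC][1-59 FREE]
Op 2: a = realloc(a, 29) -> a = 0; heap: [0-28 ALLOC][29-59 FREE]
Op 3: b = malloc(1) -> b = 29; heap: [0-28 ALLOC][29-29 ALLOC][30-59 FREE]
Op 4: b = realloc(b, 3) -> b = 29; heap: [0-28 ALLOC][29-31 ALLOC][32-59 FREE]

Answer: [0-28 ALLOC][29-31 ALLOC][32-59 FREE]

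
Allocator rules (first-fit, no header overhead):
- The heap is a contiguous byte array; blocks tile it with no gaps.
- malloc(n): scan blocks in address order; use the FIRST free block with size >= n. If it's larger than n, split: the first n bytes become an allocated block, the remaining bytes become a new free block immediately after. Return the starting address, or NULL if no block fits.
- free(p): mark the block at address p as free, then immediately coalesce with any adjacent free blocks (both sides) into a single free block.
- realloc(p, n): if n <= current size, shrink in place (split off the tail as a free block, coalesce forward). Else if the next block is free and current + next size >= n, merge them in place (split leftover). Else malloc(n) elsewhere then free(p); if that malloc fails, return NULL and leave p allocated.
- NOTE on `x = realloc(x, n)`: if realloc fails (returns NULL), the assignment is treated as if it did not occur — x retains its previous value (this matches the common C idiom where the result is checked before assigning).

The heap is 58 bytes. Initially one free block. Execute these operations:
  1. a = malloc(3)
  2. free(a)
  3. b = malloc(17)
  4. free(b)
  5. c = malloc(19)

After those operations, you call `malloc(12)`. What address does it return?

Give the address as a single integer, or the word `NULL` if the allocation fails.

Op 1: a = malloc(3) -> a = 0; heap: [0-2 ALLOC][3-57 FREE]
Op 2: free(a) -> (freed a); heap: [0-57 FREE]
Op 3: b = malloc(17) -> b = 0; heap: [0-16 ALLOC][17-57 FREE]
Op 4: free(b) -> (freed b); heap: [0-57 FREE]
Op 5: c = malloc(19) -> c = 0; heap: [0-18 ALLOC][19-57 FREE]
malloc(12): first-fit scan over [0-18 ALLOC][19-57 FREE] -> 19

Answer: 19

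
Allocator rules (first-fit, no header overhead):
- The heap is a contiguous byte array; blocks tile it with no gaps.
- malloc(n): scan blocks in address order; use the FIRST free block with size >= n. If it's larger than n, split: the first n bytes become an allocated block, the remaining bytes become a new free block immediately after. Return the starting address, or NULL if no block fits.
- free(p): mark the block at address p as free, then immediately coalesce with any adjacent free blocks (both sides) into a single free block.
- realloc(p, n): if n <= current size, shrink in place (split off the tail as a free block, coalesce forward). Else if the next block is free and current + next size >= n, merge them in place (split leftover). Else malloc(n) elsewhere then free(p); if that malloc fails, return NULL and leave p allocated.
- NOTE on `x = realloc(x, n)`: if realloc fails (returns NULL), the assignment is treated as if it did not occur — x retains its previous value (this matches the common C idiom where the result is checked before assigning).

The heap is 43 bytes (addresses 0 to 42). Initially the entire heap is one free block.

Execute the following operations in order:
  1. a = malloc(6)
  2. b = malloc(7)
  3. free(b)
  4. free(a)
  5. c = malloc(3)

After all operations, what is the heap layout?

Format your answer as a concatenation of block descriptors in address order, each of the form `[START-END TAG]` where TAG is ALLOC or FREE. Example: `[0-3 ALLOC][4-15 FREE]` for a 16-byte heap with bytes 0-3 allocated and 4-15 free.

Op 1: a = malloc(6) -> a = 0; heap: [0-5 ALLOC][6-42 FREE]
Op 2: b = malloc(7) -> b = 6; heap: [0-5 ALLOC][6-12 ALLOC][13-42 FREE]
Op 3: free(b) -> (freed b); heap: [0-5 ALLOC][6-42 FREE]
Op 4: free(a) -> (freed a); heap: [0-42 FREE]
Op 5: c = malloc(3) -> c = 0; heap: [0-2 ALLOC][3-42 FREE]

Answer: [0-2 ALLOC][3-42 FREE]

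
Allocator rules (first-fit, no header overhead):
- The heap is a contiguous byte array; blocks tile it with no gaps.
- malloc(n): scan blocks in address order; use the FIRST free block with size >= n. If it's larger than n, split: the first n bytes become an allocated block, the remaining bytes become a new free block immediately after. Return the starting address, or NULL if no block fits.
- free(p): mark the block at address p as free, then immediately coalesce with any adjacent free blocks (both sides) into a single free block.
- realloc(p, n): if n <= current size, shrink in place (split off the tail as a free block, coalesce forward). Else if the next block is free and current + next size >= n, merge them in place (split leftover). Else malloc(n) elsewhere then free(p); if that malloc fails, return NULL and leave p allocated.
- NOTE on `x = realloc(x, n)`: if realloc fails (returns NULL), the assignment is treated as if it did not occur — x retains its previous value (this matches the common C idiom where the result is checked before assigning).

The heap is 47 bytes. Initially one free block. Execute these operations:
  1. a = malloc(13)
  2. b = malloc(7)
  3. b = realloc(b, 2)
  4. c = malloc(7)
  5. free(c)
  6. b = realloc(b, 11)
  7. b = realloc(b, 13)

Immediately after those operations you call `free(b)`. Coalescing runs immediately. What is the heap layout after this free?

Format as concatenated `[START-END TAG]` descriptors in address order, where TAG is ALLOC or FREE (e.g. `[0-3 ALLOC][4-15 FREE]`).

Answer: [0-12 ALLOC][13-46 FREE]

Derivation:
Op 1: a = malloc(13) -> a = 0; heap: [0-12 ALLOC][13-46 FREE]
Op 2: b = malloc(7) -> b = 13; heap: [0-12 ALLOC][13-19 ALLOC][20-46 FREE]
Op 3: b = realloc(b, 2) -> b = 13; heap: [0-12 ALLOC][13-14 ALLOC][15-46 FREE]
Op 4: c = malloc(7) -> c = 15; heap: [0-12 ALLOC][13-14 ALLOC][15-21 ALLOC][22-46 FREE]
Op 5: free(c) -> (freed c); heap: [0-12 ALLOC][13-14 ALLOC][15-46 FREE]
Op 6: b = realloc(b, 11) -> b = 13; heap: [0-12 ALLOC][13-23 ALLOC][24-46 FREE]
Op 7: b = realloc(b, 13) -> b = 13; heap: [0-12 ALLOC][13-25 ALLOC][26-46 FREE]
free(b): b = 13 -> block [13-25 ALLOC]; mark free, coalesce with adjacent free neighbors -> [0-12 ALLOC][13-46 FREE]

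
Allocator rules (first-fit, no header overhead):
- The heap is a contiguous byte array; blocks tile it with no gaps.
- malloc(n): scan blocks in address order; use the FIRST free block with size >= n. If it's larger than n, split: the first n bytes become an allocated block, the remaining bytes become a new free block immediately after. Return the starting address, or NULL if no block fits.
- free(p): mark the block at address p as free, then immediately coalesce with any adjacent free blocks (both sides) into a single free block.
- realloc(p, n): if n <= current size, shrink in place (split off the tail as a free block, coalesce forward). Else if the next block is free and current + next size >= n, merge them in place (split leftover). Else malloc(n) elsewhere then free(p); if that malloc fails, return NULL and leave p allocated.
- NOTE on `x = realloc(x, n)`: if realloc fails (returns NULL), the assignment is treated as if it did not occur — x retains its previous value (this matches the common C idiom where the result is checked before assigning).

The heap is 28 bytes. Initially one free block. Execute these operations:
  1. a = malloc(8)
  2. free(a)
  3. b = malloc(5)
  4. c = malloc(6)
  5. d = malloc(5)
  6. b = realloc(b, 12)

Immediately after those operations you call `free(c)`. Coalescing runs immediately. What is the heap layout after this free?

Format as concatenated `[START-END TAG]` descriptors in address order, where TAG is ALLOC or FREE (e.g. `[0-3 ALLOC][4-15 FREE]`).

Answer: [0-10 FREE][11-15 ALLOC][16-27 ALLOC]

Derivation:
Op 1: a = malloc(8) -> a = 0; heap: [0-7 ALLOC][8-27 FREE]
Op 2: free(a) -> (freed a); heap: [0-27 FREE]
Op 3: b = malloc(5) -> b = 0; heap: [0-4 ALLOC][5-27 FREE]
Op 4: c = malloc(6) -> c = 5; heap: [0-4 ALLOC][5-10 ALLOC][11-27 FREE]
Op 5: d = malloc(5) -> d = 11; heap: [0-4 ALLOC][5-10 ALLOC][11-15 ALLOC][16-27 FREE]
Op 6: b = realloc(b, 12) -> b = 16; heap: [0-4 FREE][5-10 ALLOC][11-15 ALLOC][16-27 ALLOC]
free(c): c = 5 -> block [5-10 ALLOC]; mark free, coalesce with adjacent free neighbors -> [0-10 FREE][11-15 ALLOC][16-27 ALLOC]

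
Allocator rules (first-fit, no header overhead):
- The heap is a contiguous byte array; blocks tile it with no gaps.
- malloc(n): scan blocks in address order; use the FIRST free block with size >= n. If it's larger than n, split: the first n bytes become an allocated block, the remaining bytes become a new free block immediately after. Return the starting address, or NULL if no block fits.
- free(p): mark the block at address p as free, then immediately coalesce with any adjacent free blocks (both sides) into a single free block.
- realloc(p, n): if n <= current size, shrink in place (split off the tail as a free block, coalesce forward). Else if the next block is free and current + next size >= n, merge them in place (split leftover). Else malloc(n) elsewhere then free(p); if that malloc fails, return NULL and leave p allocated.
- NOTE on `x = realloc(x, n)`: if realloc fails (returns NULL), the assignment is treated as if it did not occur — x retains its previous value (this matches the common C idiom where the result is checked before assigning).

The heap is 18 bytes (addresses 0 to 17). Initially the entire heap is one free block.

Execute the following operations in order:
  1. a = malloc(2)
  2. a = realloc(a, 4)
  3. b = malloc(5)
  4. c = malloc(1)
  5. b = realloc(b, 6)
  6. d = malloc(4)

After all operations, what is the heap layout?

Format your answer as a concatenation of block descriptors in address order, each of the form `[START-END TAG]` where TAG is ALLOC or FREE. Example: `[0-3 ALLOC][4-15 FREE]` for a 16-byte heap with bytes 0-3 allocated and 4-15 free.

Op 1: a = malloc(2) -> a = 0; heap: [0-1 ALLOC][2-17 FREE]
Op 2: a = realloc(a, 4) -> a = 0; heap: [0-3 ALLOC][4-17 FREE]
Op 3: b = malloc(5) -> b = 4; heap: [0-3 ALLOC][4-8 ALLOC][9-17 FREE]
Op 4: c = malloc(1) -> c = 9; heap: [0-3 ALLOC][4-8 ALLOC][9-9 ALLOC][10-17 FREE]
Op 5: b = realloc(b, 6) -> b = 10; heap: [0-3 ALLOC][4-8 FREE][9-9 ALLOC][10-15 ALLOC][16-17 FREE]
Op 6: d = malloc(4) -> d = 4; heap: [0-3 ALLOC][4-7 ALLOC][8-8 FREE][9-9 ALLOC][10-15 ALLOC][16-17 FREE]

Answer: [0-3 ALLOC][4-7 ALLOC][8-8 FREE][9-9 ALLOC][10-15 ALLOC][16-17 FREE]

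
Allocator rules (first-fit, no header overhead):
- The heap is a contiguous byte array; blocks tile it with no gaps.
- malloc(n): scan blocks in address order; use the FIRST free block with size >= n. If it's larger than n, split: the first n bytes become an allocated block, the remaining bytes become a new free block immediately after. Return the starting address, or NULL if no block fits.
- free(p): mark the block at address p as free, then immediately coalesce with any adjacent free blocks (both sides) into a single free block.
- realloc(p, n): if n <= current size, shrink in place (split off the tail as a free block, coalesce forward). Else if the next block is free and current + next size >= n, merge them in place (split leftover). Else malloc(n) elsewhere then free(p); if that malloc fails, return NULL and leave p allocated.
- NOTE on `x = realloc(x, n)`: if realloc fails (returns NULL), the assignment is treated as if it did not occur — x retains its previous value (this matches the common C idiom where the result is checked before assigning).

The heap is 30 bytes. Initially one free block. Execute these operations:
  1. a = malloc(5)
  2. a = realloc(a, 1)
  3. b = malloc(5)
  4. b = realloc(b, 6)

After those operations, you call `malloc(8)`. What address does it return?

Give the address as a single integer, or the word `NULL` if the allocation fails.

Answer: 7

Derivation:
Op 1: a = malloc(5) -> a = 0; heap: [0-4 ALLOC][5-29 FREE]
Op 2: a = realloc(a, 1) -> a = 0; heap: [0-0 ALLOC][1-29 FREE]
Op 3: b = malloc(5) -> b = 1; heap: [0-0 ALLOC][1-5 ALLOC][6-29 FREE]
Op 4: b = realloc(b, 6) -> b = 1; heap: [0-0 ALLOC][1-6 ALLOC][7-29 FREE]
malloc(8): first-fit scan over [0-0 ALLOC][1-6 ALLOC][7-29 FREE] -> 7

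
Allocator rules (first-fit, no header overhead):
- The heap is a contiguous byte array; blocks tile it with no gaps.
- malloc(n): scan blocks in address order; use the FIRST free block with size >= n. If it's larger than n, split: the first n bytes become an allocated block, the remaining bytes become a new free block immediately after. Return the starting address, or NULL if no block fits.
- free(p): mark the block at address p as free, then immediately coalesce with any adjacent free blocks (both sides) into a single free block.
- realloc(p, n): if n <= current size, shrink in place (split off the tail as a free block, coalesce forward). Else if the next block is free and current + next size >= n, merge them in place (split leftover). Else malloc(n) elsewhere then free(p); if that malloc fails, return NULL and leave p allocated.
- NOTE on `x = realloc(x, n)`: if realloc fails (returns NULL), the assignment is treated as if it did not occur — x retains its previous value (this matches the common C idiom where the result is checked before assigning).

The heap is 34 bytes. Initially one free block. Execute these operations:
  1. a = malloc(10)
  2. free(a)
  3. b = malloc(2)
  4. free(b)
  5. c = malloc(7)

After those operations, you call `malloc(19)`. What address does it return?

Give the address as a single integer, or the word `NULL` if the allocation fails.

Answer: 7

Derivation:
Op 1: a = malloc(10) -> a = 0; heap: [0-9 ALLOC][10-33 FREE]
Op 2: free(a) -> (freed a); heap: [0-33 FREE]
Op 3: b = malloc(2) -> b = 0; heap: [0-1 ALLOC][2-33 FREE]
Op 4: free(b) -> (freed b); heap: [0-33 FREE]
Op 5: c = malloc(7) -> c = 0; heap: [0-6 ALLOC][7-33 FREE]
malloc(19): first-fit scan over [0-6 ALLOC][7-33 FREE] -> 7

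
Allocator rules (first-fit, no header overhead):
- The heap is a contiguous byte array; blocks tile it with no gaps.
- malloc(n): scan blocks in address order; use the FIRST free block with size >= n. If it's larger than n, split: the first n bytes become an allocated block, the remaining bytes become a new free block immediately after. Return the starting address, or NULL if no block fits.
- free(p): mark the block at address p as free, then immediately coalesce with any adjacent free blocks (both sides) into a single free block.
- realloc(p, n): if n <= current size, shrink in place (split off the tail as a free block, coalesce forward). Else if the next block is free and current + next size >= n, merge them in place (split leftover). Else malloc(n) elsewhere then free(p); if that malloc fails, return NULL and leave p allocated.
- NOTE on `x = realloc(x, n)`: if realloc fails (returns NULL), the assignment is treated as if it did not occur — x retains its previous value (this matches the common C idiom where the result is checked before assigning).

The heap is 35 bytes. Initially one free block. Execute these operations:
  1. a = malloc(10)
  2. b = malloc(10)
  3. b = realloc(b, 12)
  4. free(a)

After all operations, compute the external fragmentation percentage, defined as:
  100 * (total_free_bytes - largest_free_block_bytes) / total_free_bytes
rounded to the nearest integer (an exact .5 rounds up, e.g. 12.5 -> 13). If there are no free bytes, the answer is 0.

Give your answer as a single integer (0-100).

Op 1: a = malloc(10) -> a = 0; heap: [0-9 ALLOC][10-34 FREE]
Op 2: b = malloc(10) -> b = 10; heap: [0-9 ALLOC][10-19 ALLOC][20-34 FREE]
Op 3: b = realloc(b, 12) -> b = 10; heap: [0-9 ALLOC][10-21 ALLOC][22-34 FREE]
Op 4: free(a) -> (freed a); heap: [0-9 FREE][10-21 ALLOC][22-34 FREE]
Free blocks: [10 13] total_free=23 largest=13 -> 100*(23-13)/23 = 1000/23 ≈ 43.478 -> rounds to 43

Answer: 43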